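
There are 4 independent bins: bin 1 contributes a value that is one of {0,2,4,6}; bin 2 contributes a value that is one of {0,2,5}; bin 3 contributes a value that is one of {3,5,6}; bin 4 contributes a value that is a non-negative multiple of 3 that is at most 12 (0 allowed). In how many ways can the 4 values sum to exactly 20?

11

The generating function for the choices is (1 + z² + z⁴ + z⁶)·(1 + z² + z⁵)·(z³ + z⁵ + z⁶)·(1 + z³ + z⁶ + z⁹ + z¹²); the count is [z²⁰].
(1 + z² + z⁴ + z⁶) has coefficients 1,0,1,0,1,0,1 for degrees 0…6.
(1 + z² + z⁵) has coefficients 1,0,1,0,0,1,0,0,0,0,0,0,0,0,0,0,0,0,0,0,0 for degrees 0…20.
Multiplying by (z³ + z⁵ + z⁶) gives running coefficients 0,0,0,1,0,2,1,1,2,0,1,1,0,0,0,0,0,0,0,0,0 for degrees 0…20.
Finally multiplying by (1 + z³ + z⁶ + z⁹ + z¹²), the product of all factors after the first has coefficients 0,0,0,1,0,2,2,1,4,2,2,5,2,2,5,2,2,5,1,2,3 for degrees 0…20.
[z²⁰] = 1·3 + 1·1 + 1·2 + 1·5 = 11.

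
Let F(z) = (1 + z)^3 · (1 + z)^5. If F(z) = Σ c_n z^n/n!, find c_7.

The EGF product rule gives c_7 = Σ_{k_1+k_2=7} C(7; k_1,k_2) · ∏ g_i(k_i), where (1+z)^3 gives the falling factorial (3)_k; (1+z)^5 gives the falling factorial (5)_k.
g_1(k) for k = 0…7: 1, 3, 6, 6, 0, 0, 0, 0.
g_2(k) for k = 0…7: 1, 5, 20, 60, 120, 120, 0, 0.
c_7 = Σ_k C(7,k)·g_1(k)·g_2(7−k) = 21·6·120 + 35·6·120 = 15120 + 25200 = 40320.

40320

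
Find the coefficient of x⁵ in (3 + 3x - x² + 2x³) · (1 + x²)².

(3 + 3x - x² + 2x³) has coefficients 3,3,-1,2 for degrees 0…3.
(1 + x²)² has coefficients 1,0,2,0,1,0 for degrees 0…5.
[x⁵] = 3·0 + 3·1 − 1·0 + 2·2 = 7.

7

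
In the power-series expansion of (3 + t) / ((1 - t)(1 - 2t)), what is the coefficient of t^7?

892

Partial fractions give a closed form: a_n = (-4)·1^n + (7)·2^n.
At n = 7: a_7 = 892.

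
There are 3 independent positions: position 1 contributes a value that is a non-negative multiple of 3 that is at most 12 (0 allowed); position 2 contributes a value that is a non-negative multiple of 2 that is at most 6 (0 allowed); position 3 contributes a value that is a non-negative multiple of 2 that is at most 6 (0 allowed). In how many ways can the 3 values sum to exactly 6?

5

The generating function for the choices is (1 + z³ + z⁶ + z⁹ + z¹²)·(1 + z² + z⁴ + z⁶)·(1 + z² + z⁴ + z⁶); the count is [z⁶].
(1 + z³ + z⁶ + z⁹ + z¹²) has coefficients 1,0,0,1,0,0,1 for degrees 0…6.
(1 + z² + z⁴ + z⁶) has coefficients 1,0,1,0,1,0,1 for degrees 0…6.
Finally multiplying by (1 + z² + z⁴ + z⁶), the product of all factors after the first has coefficients 1,0,2,0,3,0,4 for degrees 0…6.
[z⁶] = 1·4 + 1·0 + 1·1 = 5.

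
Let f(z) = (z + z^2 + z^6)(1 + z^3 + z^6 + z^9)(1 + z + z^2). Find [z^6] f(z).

3

(z + z^2 + z^6) has coefficients 0,1,1,0,0,0,1 for degrees 0…6.
(1 + z^3 + z^6 + z^9) has coefficients 1,0,0,1,0,0,1 for degrees 0…6.
Finally multiplying by (1 + z + z^2), the product of all factors after the first has coefficients 1,1,1,1,1,1,1 for degrees 0…6.
[z^6] = 1·1 + 1·1 + 1·1 = 3.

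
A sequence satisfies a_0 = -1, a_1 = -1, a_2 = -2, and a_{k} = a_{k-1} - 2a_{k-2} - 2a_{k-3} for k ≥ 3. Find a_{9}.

76

The ordinary generating function has denominator 1 - q + 2q^2 + 2q^3.
Iterating the recurrence: a_0,…,a_{9} = -1, -1, -2, 2, 8, 8, -12, -44, -36, 76.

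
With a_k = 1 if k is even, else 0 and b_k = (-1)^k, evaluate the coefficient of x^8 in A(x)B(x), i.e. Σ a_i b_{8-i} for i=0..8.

5

The convolution is the x^8 coefficient of A(x)B(x).
Σ = 1·1 + 0·(-1) + 1·1 + 0·(-1) + 1·1 + 0·(-1) + 1·1 + 0·(-1) + 1·1 = 5.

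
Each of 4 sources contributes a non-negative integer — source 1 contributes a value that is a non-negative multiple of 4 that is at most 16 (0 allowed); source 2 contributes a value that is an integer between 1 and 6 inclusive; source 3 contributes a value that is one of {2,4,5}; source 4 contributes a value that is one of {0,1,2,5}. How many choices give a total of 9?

13

The generating function for the choices is (1 + x^4 + x^8 + x^12 + x^16)·(x + x^2 + x^3 + x^4 + x^5 + x^6)·(x^2 + x^4 + x^5)·(1 + x + x^2 + x^5); the count is [x^9].
(1 + x^4 + x^8 + x^12 + x^16) has coefficients 1,0,0,0,1,0,0,0,1,0 for degrees 0…9.
(x + x^2 + x^3 + x^4 + x^5 + x^6) has coefficients 0,1,1,1,1,1,1,0,0,0 for degrees 0…9.
Multiplying by (x^2 + x^4 + x^5) gives running coefficients 0,0,0,1,1,2,3,3,3,2 for degrees 0…9.
Finally multiplying by (1 + x + x^2 + x^5), the product of all factors after the first has coefficients 0,0,0,1,2,4,6,8,10,9 for degrees 0…9.
[x^9] = 1·9 + 1·4 + 1·0 = 13.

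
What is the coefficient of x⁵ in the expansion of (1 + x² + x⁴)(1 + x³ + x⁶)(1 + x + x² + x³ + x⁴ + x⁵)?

5

(1 + x² + x⁴) has coefficients 1,0,1,0,1 for degrees 0…4.
(1 + x³ + x⁶) has coefficients 1,0,0,1,0,0 for degrees 0…5.
Finally multiplying by (1 + x + x² + x³ + x⁴ + x⁵), the product of all factors after the first has coefficients 1,1,1,2,2,2 for degrees 0…5.
[x⁵] = 1·2 + 1·2 + 1·1 = 5.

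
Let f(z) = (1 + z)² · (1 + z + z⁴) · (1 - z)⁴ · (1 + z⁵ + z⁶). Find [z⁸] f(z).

(1 + z)² has coefficients 1,2,1 for degrees 0…2.
(1 + z + z⁴) has coefficients 1,1,0,0,1,0,0,0,0 for degrees 0…8.
Multiplying by (1 - z)⁴ gives running coefficients 1,-3,2,2,-2,-3,6,-4,1 for degrees 0…8.
Finally multiplying by (1 + z⁵ + z⁶), the product of all factors after the first has coefficients 1,-3,2,2,-2,-2,4,-5,5 for degrees 0…8.
[z⁸] = 1·5 + 2·(-5) + 1·4 = -1.

-1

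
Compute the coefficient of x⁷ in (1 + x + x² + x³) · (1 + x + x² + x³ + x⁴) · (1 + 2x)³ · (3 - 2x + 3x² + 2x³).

500

(1 + x + x² + x³) has coefficients 1,1,1,1 for degrees 0…3.
(1 + x + x² + x³ + x⁴) has coefficients 1,1,1,1,1,0,0,0 for degrees 0…7.
Multiplying by (1 + 2x)³ gives running coefficients 1,7,19,27,27,26,20,8 for degrees 0…7.
Finally multiplying by (3 - 2x + 3x² + 2x³), the product of all factors after the first has coefficients 3,19,46,66,98,143,143,116 for degrees 0…7.
[x⁷] = 1·116 + 1·143 + 1·143 + 1·98 = 500.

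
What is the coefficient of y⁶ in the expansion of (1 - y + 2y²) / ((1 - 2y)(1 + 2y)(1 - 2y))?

256

The denominator gives the recurrence a_n = 2a_(n−1) + 4a_(n−2) − 8a_(n−3) for n ≥ 3; the numerator fixes a_0 = 1, a_1 = 1, a_2 = 8.
Iterating: 1, 1, 8, 12, 48, 80, 256, so a_6 = 256.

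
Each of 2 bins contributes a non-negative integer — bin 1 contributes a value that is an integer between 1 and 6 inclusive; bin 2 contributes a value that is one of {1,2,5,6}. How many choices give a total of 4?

2

The generating function for the choices is (x + x^2 + x^3 + x^4 + x^5 + x^6)·(x + x^2 + x^5 + x^6); the count is [x^4].
(x + x^2 + x^3 + x^4 + x^5 + x^6) has coefficients 0,1,1,1,1 for degrees 0…4.
(x + x^2 + x^5 + x^6) has coefficients 0,1,1,0,0 for degrees 0…4.
[x^4] = 1·0 + 1·1 + 1·1 + 1·0 = 2.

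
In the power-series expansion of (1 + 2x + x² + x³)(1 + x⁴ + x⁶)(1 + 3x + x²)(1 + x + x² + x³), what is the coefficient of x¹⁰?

34

(1 + 2x + x² + x³) has coefficients 1,2,1,1 for degrees 0…3.
(1 + x⁴ + x⁶) has coefficients 1,0,0,0,1,0,1,0,0,0,0 for degrees 0…10.
Multiplying by (1 + 3x + x²) gives running coefficients 1,3,1,0,1,3,2,3,1,0,0 for degrees 0…10.
Finally multiplying by (1 + x + x² + x³), the product of all factors after the first has coefficients 1,4,5,5,5,5,6,9,9,6,4 for degrees 0…10.
[x¹⁰] = 1·4 + 2·6 + 1·9 + 1·9 = 34.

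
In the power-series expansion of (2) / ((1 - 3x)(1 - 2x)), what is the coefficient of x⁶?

4118

The denominator gives the recurrence a_n = 5a_(n−1) − 6a_(n−2) for n ≥ 2; the numerator fixes a_0 = 2, a_1 = 10.
Iterating: 2, 10, 38, 130, 422, 1330, 4118, so a_6 = 4118.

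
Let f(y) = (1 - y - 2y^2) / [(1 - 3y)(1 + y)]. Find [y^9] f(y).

6561

The denominator gives the recurrence a_n = 2a_(n−1) + 3a_(n−2) for n ≥ 3; the numerator fixes a_0 = 1, a_1 = 1, a_2 = 3.
Iterating: 1, 1, 3, 9, 27, 81, 243, 729, 2187, 6561, so a_9 = 6561.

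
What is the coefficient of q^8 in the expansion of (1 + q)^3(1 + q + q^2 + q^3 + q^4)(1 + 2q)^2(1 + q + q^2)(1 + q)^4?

(1 + q)^3 has coefficients 1,3,3,1 for degrees 0…3.
(1 + q + q^2 + q^3 + q^4) has coefficients 1,1,1,1,1,0,0,0,0 for degrees 0…8.
Multiplying by (1 + 2q)^2 gives running coefficients 1,5,9,9,9,8,4,0,0 for degrees 0…8.
Multiplying by (1 + q + q^2) gives running coefficients 1,6,15,23,27,26,21,12,4 for degrees 0…8.
Finally multiplying by (1 + q)^4, the product of all factors after the first has coefficients 1,10,45,123,234,338,394,383,309 for degrees 0…8.
[q^8] = 1·309 + 3·383 + 3·394 + 1·338 = 2978.

2978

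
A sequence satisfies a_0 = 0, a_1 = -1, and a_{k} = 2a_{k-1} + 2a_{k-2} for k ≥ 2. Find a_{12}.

-49920

The ordinary generating function has denominator 1 - 2z - 2z^2.
Iterating the recurrence: a_0,…,a_{12} = 0, -1, -2, -6, -16, -44, -120, -328, -896, -2448, -6688, -18272, -49920.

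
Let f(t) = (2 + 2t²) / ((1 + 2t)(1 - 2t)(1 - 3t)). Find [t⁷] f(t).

8364

Partial fractions give a closed form: a_n = (1/2)·(-2)^n + (-5/2)·2^n + (4)·3^n.
At n = 7: a_7 = 8364.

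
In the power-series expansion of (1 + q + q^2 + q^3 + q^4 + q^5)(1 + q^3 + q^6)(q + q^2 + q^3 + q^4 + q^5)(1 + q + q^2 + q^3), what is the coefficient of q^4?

11

(1 + q + q^2 + q^3 + q^4 + q^5) has coefficients 1,1,1,1,1 for degrees 0…4.
(1 + q^3 + q^6) has coefficients 1,0,0,1,0 for degrees 0…4.
Multiplying by (q + q^2 + q^3 + q^4 + q^5) gives running coefficients 0,1,1,1,2 for degrees 0…4.
Finally multiplying by (1 + q + q^2 + q^3), the product of all factors after the first has coefficients 0,1,2,3,5 for degrees 0…4.
[q^4] = 1·5 + 1·3 + 1·2 + 1·1 + 1·0 = 11.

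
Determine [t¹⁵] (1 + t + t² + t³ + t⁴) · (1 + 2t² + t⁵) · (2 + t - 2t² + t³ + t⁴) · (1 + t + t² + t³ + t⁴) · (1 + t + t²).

22

(1 + t + t² + t³ + t⁴) has coefficients 1,1,1,1,1 for degrees 0…4.
(1 + 2t² + t⁵) has coefficients 1,0,2,0,0,1,0,0,0,0,0,0,0,0,0,0 for degrees 0…15.
Multiplying by (2 + t - 2t² + t³ + t⁴) gives running coefficients 2,1,2,3,-3,4,3,-2,1,1,0,0,0,0,0,0 for degrees 0…15.
Multiplying by (1 + t + t² + t³ + t⁴) gives running coefficients 2,3,5,8,5,7,9,5,3,7,3,0,2,1,0,0 for degrees 0…15.
Finally multiplying by (1 + t + t²), the product of all factors after the first has coefficients 2,5,10,16,18,20,21,21,17,15,13,10,5,3,3,1 for degrees 0…15.
[t¹⁵] = 1·1 + 1·3 + 1·3 + 1·5 + 1·10 = 22.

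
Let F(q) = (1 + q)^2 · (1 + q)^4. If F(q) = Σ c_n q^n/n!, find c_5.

720

The EGF product rule gives c_5 = Σ_{k_1+k_2=5} C(5; k_1,k_2) · ∏ g_i(k_i), where (1+q)^2 gives the falling factorial (2)_k; (1+q)^4 gives the falling factorial (4)_k.
g_1(k) for k = 0…5: 1, 2, 2, 0, 0, 0.
g_2(k) for k = 0…5: 1, 4, 12, 24, 24, 0.
c_5 = Σ_k C(5,k)·g_1(k)·g_2(5−k) = 5·2·24 + 10·2·24 = 240 + 480 = 720.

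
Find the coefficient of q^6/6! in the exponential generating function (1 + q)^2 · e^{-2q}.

160

The EGF product rule gives c_6 = Σ_{k_1+k_2=6} C(6; k_1,k_2) · ∏ g_i(k_i), where (1+q)^2 gives the falling factorial (2)_k; e^{-2q} gives (-2)^k.
g_1(k) for k = 0…6: 1, 2, 2, 0, 0, 0, 0.
g_2(k) for k = 0…6: 1, -2, 4, -8, 16, -32, 64.
c_6 = Σ_k C(6,k)·g_1(k)·g_2(6−k) = 1·1·64 + 6·2·(-32) + 15·2·16 = 64 − 384 + 480 = 160.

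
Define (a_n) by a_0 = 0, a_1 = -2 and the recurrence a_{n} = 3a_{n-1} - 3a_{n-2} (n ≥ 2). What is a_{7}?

54

The ordinary generating function has denominator 1 - 3t + 3t^2.
Iterating the recurrence: a_0,…,a_{7} = 0, -2, -6, -12, -18, -18, 0, 54.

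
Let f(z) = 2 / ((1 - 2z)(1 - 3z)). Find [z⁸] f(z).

The denominator gives the recurrence a_n = 5a_(n−1) − 6a_(n−2) for n ≥ 2; the numerator fixes a_0 = 2, a_1 = 10.
Iterating: 2, 10, 38, 130, 422, 1330, 4118, 12610, 38342, so a_8 = 38342.

38342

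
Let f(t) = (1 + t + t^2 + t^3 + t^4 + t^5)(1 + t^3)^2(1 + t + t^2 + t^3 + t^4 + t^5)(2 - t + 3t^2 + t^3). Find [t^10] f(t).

(1 + t + t^2 + t^3 + t^4 + t^5) has coefficients 1,1,1,1,1,1 for degrees 0…5.
(1 + t^3)^2 has coefficients 1,0,0,2,0,0,1,0,0,0,0 for degrees 0…10.
Multiplying by (1 + t + t^2 + t^3 + t^4 + t^5) gives running coefficients 1,1,1,3,3,3,3,3,3,1,1 for degrees 0…10.
Finally multiplying by (2 - t + 3t^2 + t^3), the product of all factors after the first has coefficients 2,1,4,9,7,13,15,15,15,11,13 for degrees 0…10.
[t^10] = 1·13 + 1·11 + 1·15 + 1·15 + 1·15 + 1·13 = 82.

82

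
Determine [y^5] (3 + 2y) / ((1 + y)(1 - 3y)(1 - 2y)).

1834

Partial fractions give a closed form: a_n = (1/12)·(-1)^n + (33/4)·3^n + (-16/3)·2^n.
At n = 5: a_5 = 1834.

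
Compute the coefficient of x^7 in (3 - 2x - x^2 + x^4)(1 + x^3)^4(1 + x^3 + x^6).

-17

(3 - 2x - x^2 + x^4) has coefficients 3,-2,-1,0,1 for degrees 0…4.
(1 + x^3)^4 has coefficients 1,0,0,4,0,0,6,0 for degrees 0…7.
Finally multiplying by (1 + x^3 + x^6), the product of all factors after the first has coefficients 1,0,0,5,0,0,11,0 for degrees 0…7.
[x^7] = 3·0 − 2·11 − 1·0 + 1·5 = -17.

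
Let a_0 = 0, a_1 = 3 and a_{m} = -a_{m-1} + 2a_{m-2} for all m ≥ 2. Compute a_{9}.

The ordinary generating function has denominator 1 + z - 2z^2.
Iterating the recurrence: a_0,…,a_{9} = 0, 3, -3, 9, -15, 33, -63, 129, -255, 513.

513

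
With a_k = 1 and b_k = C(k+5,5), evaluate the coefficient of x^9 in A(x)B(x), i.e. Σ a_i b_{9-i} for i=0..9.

This is [x^9] in the product of the two ordinary generating functions.
Σ = 1·2002 + 1·1287 + 1·792 + 1·462 + 1·252 + 1·126 + 1·56 + 1·21 + 1·6 + 1·1 = 5005.

5005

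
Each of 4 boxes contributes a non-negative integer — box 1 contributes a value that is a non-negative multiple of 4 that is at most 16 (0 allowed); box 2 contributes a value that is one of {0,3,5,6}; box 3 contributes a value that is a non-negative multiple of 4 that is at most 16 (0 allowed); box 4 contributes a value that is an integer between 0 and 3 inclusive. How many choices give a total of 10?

The generating function for the choices is (1 + t^4 + t^8 + t^12 + t^16)·(1 + t^3 + t^5 + t^6)·(1 + t^4 + t^8 + t^12 + t^16)·(1 + t + t^2 + t^3); the count is [t^10].
(1 + t^4 + t^8 + t^12 + t^16) has coefficients 1,0,0,0,1,0,0,0,1,0,0 for degrees 0…10.
(1 + t^3 + t^5 + t^6) has coefficients 1,0,0,1,0,1,1,0,0,0,0 for degrees 0…10.
Multiplying by (1 + t^4 + t^8 + t^12 + t^16) gives running coefficients 1,0,0,1,1,1,1,1,1,1,1 for degrees 0…10.
Finally multiplying by (1 + t + t^2 + t^3), the product of all factors after the first has coefficients 1,1,1,2,2,3,4,4,4,4,4 for degrees 0…10.
[t^10] = 1·4 + 1·4 + 1·1 = 9.

9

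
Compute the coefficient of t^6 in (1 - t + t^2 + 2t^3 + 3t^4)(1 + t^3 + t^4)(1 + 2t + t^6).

4

(1 - t + t^2 + 2t^3 + 3t^4) has coefficients 1,-1,1,2,3 for degrees 0…4.
(1 + t^3 + t^4) has coefficients 1,0,0,1,1,0,0 for degrees 0…6.
Finally multiplying by (1 + 2t + t^6), the product of all factors after the first has coefficients 1,2,0,1,3,2,1 for degrees 0…6.
[t^6] = 1·1 − 1·2 + 1·3 + 2·1 + 3·0 = 4.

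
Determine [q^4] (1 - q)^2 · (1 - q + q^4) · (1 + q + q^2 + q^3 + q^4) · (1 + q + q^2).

2

(1 - q)^2 has coefficients 1,-2,1 for degrees 0…2.
(1 - q + q^4) has coefficients 1,-1,0,0,1 for degrees 0…4.
Multiplying by (1 + q + q^2 + q^3 + q^4) gives running coefficients 1,0,0,0,1 for degrees 0…4.
Finally multiplying by (1 + q + q^2), the product of all factors after the first has coefficients 1,1,1,0,1 for degrees 0…4.
[q^4] = 1·1 − 2·0 + 1·1 = 2.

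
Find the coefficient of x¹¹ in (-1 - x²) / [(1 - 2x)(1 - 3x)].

The denominator gives the recurrence a_n = 5a_(n−1) − 6a_(n−2) for n ≥ 3; the numerator fixes a_0 = -1, a_1 = -5, a_2 = -20.
Iterating: -1, -5, -20, -70, -230, -730, -2270, -6970, -21230, -64330, -194270, -585370, so a_11 = -585370.

-585370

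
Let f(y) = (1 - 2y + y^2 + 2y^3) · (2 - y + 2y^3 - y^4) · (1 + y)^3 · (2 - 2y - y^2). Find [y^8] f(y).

-9

(1 - 2y + y^2 + 2y^3) has coefficients 1,-2,1,2 for degrees 0…3.
(2 - y + 2y^3 - y^4) has coefficients 2,-1,0,2,-1,0,0,0,0 for degrees 0…8.
Multiplying by (1 + y)^3 gives running coefficients 2,5,3,1,4,3,-1,-1,0 for degrees 0…8.
Finally multiplying by (2 - 2y - y^2), the product of all factors after the first has coefficients 4,6,-6,-9,3,-3,-12,-3,3 for degrees 0…8.
[y^8] = 1·3 − 2·(-3) + 1·(-12) + 2·(-3) = -9.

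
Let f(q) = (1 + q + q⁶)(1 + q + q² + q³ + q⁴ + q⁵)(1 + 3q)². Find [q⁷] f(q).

(1 + q + q⁶) has coefficients 1,1,0,0,0,0,1 for degrees 0…6.
(1 + q + q² + q³ + q⁴ + q⁵) has coefficients 1,1,1,1,1,1,0,0 for degrees 0…7.
Finally multiplying by (1 + 3q)², the product of all factors after the first has coefficients 1,7,16,16,16,16,15,9 for degrees 0…7.
[q⁷] = 1·9 + 1·15 + 1·7 = 31.

31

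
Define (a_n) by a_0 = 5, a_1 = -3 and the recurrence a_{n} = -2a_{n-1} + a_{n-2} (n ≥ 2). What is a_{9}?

The ordinary generating function has denominator 1 + 2y - y^2.
Iterating the recurrence: a_0,…,a_{9} = 5, -3, 11, -25, 61, -147, 355, -857, 2069, -4995.

-4995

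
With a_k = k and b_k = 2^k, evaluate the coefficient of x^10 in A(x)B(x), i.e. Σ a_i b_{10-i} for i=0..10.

2036

This is [x^10] in the product of the two ordinary generating functions.
Σ = 0·1024 + 1·512 + 2·256 + 3·128 + 4·64 + 5·32 + 6·16 + 7·8 + 8·4 + 9·2 + 10·1 = 2036.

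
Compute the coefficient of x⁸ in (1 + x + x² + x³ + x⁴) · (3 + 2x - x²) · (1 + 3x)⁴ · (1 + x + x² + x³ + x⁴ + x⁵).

4958

(1 + x + x² + x³ + x⁴) has coefficients 1,1,1,1,1 for degrees 0…4.
(3 + 2x - x²) has coefficients 3,2,-1,0,0,0,0,0,0 for degrees 0…8.
Multiplying by (1 + 3x)⁴ gives running coefficients 3,38,185,420,405,54,-81,0,0 for degrees 0…8.
Finally multiplying by (1 + x + x² + x³ + x⁴ + x⁵), the product of all factors after the first has coefficients 3,41,226,646,1051,1105,1021,983,798 for degrees 0…8.
[x⁸] = 1·798 + 1·983 + 1·1021 + 1·1105 + 1·1051 = 4958.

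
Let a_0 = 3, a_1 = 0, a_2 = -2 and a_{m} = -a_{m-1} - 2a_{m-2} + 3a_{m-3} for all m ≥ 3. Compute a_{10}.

-287

The ordinary generating function has denominator 1 + q + 2q^2 - 3q^3.
Iterating the recurrence: a_0,…,a_{10} = 3, 0, -2, 11, -7, -21, 68, -47, -152, 450, -287.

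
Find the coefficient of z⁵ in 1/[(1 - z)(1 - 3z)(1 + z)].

273

The denominator gives the recurrence a_n = 3a_(n−1) + a_(n−2) − 3a_(n−3) for n ≥ 3; the numerator fixes a_0 = 1, a_1 = 3, a_2 = 10.
Iterating: 1, 3, 10, 30, 91, 273, so a_5 = 273.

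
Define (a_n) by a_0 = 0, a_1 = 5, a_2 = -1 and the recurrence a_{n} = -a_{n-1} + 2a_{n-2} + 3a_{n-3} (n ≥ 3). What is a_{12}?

335

The ordinary generating function has denominator 1 + x - 2x^2 - 3x^3.
Iterating the recurrence: a_0,…,a_{12} = 0, 5, -1, 11, 2, 17, 20, 20, 71, 29, 173, 98, 335.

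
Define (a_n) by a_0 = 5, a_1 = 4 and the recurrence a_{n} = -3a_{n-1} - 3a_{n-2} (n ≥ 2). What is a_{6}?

The ordinary generating function has denominator 1 + 3x + 3x^2.
Iterating the recurrence: a_0,…,a_{6} = 5, 4, -27, 69, -126, 171, -135.

-135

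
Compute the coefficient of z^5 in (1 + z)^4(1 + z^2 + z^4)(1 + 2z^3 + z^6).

22

(1 + z)^4 has coefficients 1,4,6,4,1 for degrees 0…4.
(1 + z^2 + z^4) has coefficients 1,0,1,0,1,0 for degrees 0…5.
Finally multiplying by (1 + 2z^3 + z^6), the product of all factors after the first has coefficients 1,0,1,2,1,2 for degrees 0…5.
[z^5] = 1·2 + 4·1 + 6·2 + 4·1 + 1·0 = 22.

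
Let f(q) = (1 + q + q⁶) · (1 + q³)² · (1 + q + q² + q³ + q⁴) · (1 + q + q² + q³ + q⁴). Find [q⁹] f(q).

(1 + q + q⁶) has coefficients 1,1,0,0,0,0,1 for degrees 0…6.
(1 + q³)² has coefficients 1,0,0,2,0,0,1,0,0,0 for degrees 0…9.
Multiplying by (1 + q + q² + q³ + q⁴) gives running coefficients 1,1,1,3,3,2,3,3,1,1 for degrees 0…9.
Finally multiplying by (1 + q + q² + q³ + q⁴), the product of all factors after the first has coefficients 1,2,3,6,9,10,12,14,12,10 for degrees 0…9.
[q⁹] = 1·10 + 1·12 + 1·6 = 28.

28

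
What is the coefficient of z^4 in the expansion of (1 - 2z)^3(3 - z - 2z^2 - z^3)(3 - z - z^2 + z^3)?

(1 - 2z)^3 has coefficients 1,-6,12,-8 for degrees 0…3.
(3 - z - 2z^2 - z^3) has coefficients 3,-1,-2,-1,0 for degrees 0…4.
Finally multiplying by (3 - z - z^2 + z^3), the product of all factors after the first has coefficients 9,-6,-8,3,2 for degrees 0…4.
[z^4] = 1·2 − 6·3 + 12·(-8) − 8·(-6) = -64.

-64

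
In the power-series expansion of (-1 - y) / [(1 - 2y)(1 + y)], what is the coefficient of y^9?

-512

The denominator gives the recurrence a_n = a_(n−1) + 2a_(n−2) for n ≥ 2; the numerator fixes a_0 = -1, a_1 = -2.
Iterating: -1, -2, -4, -8, -16, -32, -64, -128, -256, -512, so a_9 = -512.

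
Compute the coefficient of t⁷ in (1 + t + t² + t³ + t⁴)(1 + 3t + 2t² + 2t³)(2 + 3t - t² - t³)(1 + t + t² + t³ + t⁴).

97

(1 + t + t² + t³ + t⁴) has coefficients 1,1,1,1,1 for degrees 0…4.
(1 + 3t + 2t² + 2t³) has coefficients 1,3,2,2,0,0,0,0 for degrees 0…7.
Multiplying by (2 + 3t - t² - t³) gives running coefficients 2,9,12,6,1,-4,-2,0 for degrees 0…7.
Finally multiplying by (1 + t + t² + t³ + t⁴), the product of all factors after the first has coefficients 2,11,23,29,30,24,13,1 for degrees 0…7.
[t⁷] = 1·1 + 1·13 + 1·24 + 1·30 + 1·29 = 97.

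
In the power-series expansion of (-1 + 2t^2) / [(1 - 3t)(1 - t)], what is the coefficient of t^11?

-206672

The denominator gives the recurrence a_n = 4a_(n−1) − 3a_(n−2) for n ≥ 3; the numerator fixes a_0 = -1, a_1 = -4, a_2 = -11.
Iterating: -1, -4, -11, -32, -95, -284, -851, -2552, -7655, -22964, -68891, -206672, so a_11 = -206672.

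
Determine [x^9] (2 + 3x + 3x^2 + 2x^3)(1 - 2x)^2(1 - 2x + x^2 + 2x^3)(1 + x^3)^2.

(2 + 3x + 3x^2 + 2x^3) has coefficients 2,3,3,2 for degrees 0…3.
(1 - 2x)^2 has coefficients 1,-4,4,0,0,0,0,0,0,0 for degrees 0…9.
Multiplying by (1 - 2x + x^2 + 2x^3) gives running coefficients 1,-6,13,-10,-4,8,0,0,0,0 for degrees 0…9.
Finally multiplying by (1 + x^3)^2, the product of all factors after the first has coefficients 1,-6,13,-8,-16,34,-19,-14,29,-10 for degrees 0…9.
[x^9] = 2·(-10) + 3·29 + 3·(-14) + 2·(-19) = -13.

-13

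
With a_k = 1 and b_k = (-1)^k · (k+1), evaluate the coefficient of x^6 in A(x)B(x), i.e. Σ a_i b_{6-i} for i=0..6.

Write out a_i and b_{6-i} for i = 0,…,6 and sum the products.
Σ = 1·7 + 1·(-6) + 1·5 + 1·(-4) + 1·3 + 1·(-2) + 1·1 = 4.

4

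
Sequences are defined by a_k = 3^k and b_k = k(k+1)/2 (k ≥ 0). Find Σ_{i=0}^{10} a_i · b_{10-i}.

66394

The convolution is the x^10 coefficient of A(x)B(x).
Σ = 1·55 + 3·45 + 9·36 + 27·28 + 81·21 + 243·15 + 729·10 + 2187·6 + 6561·3 + 19683·1 + 59049·0 = 66394.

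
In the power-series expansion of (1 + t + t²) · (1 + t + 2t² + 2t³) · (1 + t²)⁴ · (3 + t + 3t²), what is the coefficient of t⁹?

(1 + t + t²) has coefficients 1,1,1 for degrees 0…2.
(1 + t + 2t² + 2t³) has coefficients 1,1,2,2,0,0,0,0,0,0 for degrees 0…9.
Multiplying by (1 + t²)⁴ gives running coefficients 1,1,6,6,14,14,16,16,9,9 for degrees 0…9.
Finally multiplying by (3 + t + 3t²), the product of all factors after the first has coefficients 3,4,22,27,66,74,104,106,91,84 for degrees 0…9.
[t⁹] = 1·84 + 1·91 + 1·106 = 281.

281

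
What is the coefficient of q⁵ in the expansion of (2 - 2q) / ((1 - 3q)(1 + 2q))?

156

Partial fractions give a closed form: a_n = (4/5)·3^n + (6/5)·(-2)^n.
At n = 5: a_5 = 156.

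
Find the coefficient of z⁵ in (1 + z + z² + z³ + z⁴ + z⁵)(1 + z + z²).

3

(1 + z + z² + z³ + z⁴ + z⁵) has coefficients 1,1,1,1,1,1 for degrees 0…5.
(1 + z + z²) has coefficients 1,1,1,0,0,0 for degrees 0…5.
[z⁵] = 1·0 + 1·0 + 1·0 + 1·1 + 1·1 + 1·1 = 3.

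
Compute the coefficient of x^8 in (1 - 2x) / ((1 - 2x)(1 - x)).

1

Partial fractions give a closed form: a_n = (1)·1^n.
At n = 8: a_8 = 1.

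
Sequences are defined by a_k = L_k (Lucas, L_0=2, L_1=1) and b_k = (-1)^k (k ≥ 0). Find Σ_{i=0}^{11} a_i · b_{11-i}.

Write out a_i and b_{11-i} for i = 0,…,11 and sum the products.
Σ = 2·(-1) + 1·1 + 3·(-1) + 4·1 + 7·(-1) + 11·1 + 18·(-1) + 29·1 + 47·(-1) + 76·1 + 123·(-1) + 199·1 = 120.

120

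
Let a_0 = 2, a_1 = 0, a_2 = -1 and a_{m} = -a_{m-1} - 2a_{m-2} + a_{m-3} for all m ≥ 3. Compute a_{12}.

The ordinary generating function has denominator 1 + t + 2t^2 - t^3.
Iterating the recurrence: a_0,…,a_{12} = 2, 0, -1, 3, -1, -6, 11, 0, -28, 39, 17, -123, 128.

128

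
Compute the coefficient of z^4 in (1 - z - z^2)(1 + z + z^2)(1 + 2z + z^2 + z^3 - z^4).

-7

(1 - z - z^2) has coefficients 1,-1,-1 for degrees 0…2.
(1 + z + z^2) has coefficients 1,1,1,0,0 for degrees 0…4.
Finally multiplying by (1 + 2z + z^2 + z^3 - z^4), the product of all factors after the first has coefficients 1,3,4,4,1 for degrees 0…4.
[z^4] = 1·1 − 1·4 − 1·4 = -7.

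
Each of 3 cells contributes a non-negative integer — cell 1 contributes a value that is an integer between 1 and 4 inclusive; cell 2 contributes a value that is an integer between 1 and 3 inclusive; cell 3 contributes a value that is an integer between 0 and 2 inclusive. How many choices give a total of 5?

The generating function for the choices is (x + x² + x³ + x⁴)·(x + x² + x³)·(1 + x + x²); the count is [x⁵].
(x + x² + x³ + x⁴) has coefficients 0,1,1,1,1 for degrees 0…4.
(x + x² + x³) has coefficients 0,1,1,1,0,0 for degrees 0…5.
Finally multiplying by (1 + x + x²), the product of all factors after the first has coefficients 0,1,2,3,2,1 for degrees 0…5.
[x⁵] = 1·2 + 1·3 + 1·2 + 1·1 = 8.

8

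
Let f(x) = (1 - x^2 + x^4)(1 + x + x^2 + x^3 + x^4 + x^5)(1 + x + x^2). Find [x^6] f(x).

(1 - x^2 + x^4) has coefficients 1,0,-1,0,1 for degrees 0…4.
(1 + x + x^2 + x^3 + x^4 + x^5) has coefficients 1,1,1,1,1,1,0 for degrees 0…6.
Finally multiplying by (1 + x + x^2), the product of all factors after the first has coefficients 1,2,3,3,3,3,2 for degrees 0…6.
[x^6] = 1·2 − 1·3 + 1·3 = 2.

2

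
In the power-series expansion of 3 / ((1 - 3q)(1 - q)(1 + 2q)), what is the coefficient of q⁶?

2019

The denominator gives the recurrence a_n = 2a_(n−1) + 5a_(n−2) − 6a_(n−3) for n ≥ 3; the numerator fixes a_0 = 3, a_1 = 6, a_2 = 27.
Iterating: 3, 6, 27, 66, 231, 630, 2019, so a_6 = 2019.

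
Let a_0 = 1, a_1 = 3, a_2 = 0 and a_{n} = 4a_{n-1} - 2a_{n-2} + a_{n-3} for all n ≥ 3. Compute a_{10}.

-30877

The ordinary generating function has denominator 1 - 4x + 2x^2 - x^3.
Iterating the recurrence: a_0,…,a_{10} = 1, 3, 0, -5, -17, -58, -203, -713, -2504, -8793, -30877.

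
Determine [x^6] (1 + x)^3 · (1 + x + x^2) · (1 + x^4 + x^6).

(1 + x)^3 has coefficients 1,3,3,1 for degrees 0…3.
(1 + x + x^2) has coefficients 1,1,1,0,0,0,0 for degrees 0…6.
Finally multiplying by (1 + x^4 + x^6), the product of all factors after the first has coefficients 1,1,1,0,1,1,2 for degrees 0…6.
[x^6] = 1·2 + 3·1 + 3·1 + 1·0 = 8.

8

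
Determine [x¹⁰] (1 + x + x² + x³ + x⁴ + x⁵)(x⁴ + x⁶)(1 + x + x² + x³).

(1 + x + x² + x³ + x⁴ + x⁵) has coefficients 1,1,1,1,1,1 for degrees 0…5.
(x⁴ + x⁶) has coefficients 0,0,0,0,1,0,1,0,0,0,0 for degrees 0…10.
Finally multiplying by (1 + x + x² + x³), the product of all factors after the first has coefficients 0,0,0,0,1,1,2,2,1,1,0 for degrees 0…10.
[x¹⁰] = 1·0 + 1·1 + 1·1 + 1·2 + 1·2 + 1·1 = 7.

7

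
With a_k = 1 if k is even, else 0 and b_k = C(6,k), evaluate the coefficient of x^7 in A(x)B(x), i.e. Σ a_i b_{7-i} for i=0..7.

32

The convolution is the x^7 coefficient of A(x)B(x).
Σ = 1·0 + 0·1 + 1·6 + 0·15 + 1·20 + 0·15 + 1·6 + 0·1 = 32.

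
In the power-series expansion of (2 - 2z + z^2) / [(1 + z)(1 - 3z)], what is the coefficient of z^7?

The denominator gives the recurrence a_n = 2a_(n−1) + 3a_(n−2) for n ≥ 3; the numerator fixes a_0 = 2, a_1 = 2, a_2 = 11.
Iterating: 2, 2, 11, 28, 89, 262, 791, 2368, so a_7 = 2368.

2368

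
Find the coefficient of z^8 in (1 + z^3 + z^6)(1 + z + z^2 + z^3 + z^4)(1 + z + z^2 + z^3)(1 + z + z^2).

(1 + z^3 + z^6) has coefficients 1,0,0,1,0,0,1 for degrees 0…6.
(1 + z + z^2 + z^3 + z^4) has coefficients 1,1,1,1,1,0,0,0,0 for degrees 0…8.
Multiplying by (1 + z + z^2 + z^3) gives running coefficients 1,2,3,4,4,3,2,1,0 for degrees 0…8.
Finally multiplying by (1 + z + z^2), the product of all factors after the first has coefficients 1,3,6,9,11,11,9,6,3 for degrees 0…8.
[z^8] = 1·3 + 1·11 + 1·6 = 20.

20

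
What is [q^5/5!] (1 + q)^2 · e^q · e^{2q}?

The EGF product rule gives c_5 = Σ_{k_1+k_2+k_3=5} C(5; k_1,k_2,k_3) · ∏ g_i(k_i), where (1+q)^2 gives the falling factorial (2)_k; e^q gives (1)^k; e^{2q} gives (2)^k.
g_1(k) for k = 0…5: 1, 2, 2, 0, 0, 0.
g_2(k) for k = 0…5: 1, 1, 1, 1, 1, 1.
g_3(k) for k = 0…5: 1, 2, 4, 8, 16, 32.
First combine the last two factors: h(k) = Σ_j C(k,j)·g_2(j)·g_3(k−j) for k = 0…5: 1, 3, 9, 27, 81, 243.
c_5 = Σ_k C(5,k)·g_1(k)·h(5−k) = 1·1·243 + 5·2·81 + 10·2·27 = 243 + 810 + 540 = 1593.

1593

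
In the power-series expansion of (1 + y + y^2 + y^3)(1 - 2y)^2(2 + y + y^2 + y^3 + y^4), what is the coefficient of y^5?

(1 + y + y^2 + y^3) has coefficients 1,1,1,1 for degrees 0…3.
(1 - 2y)^2 has coefficients 1,-4,4,0,0,0 for degrees 0…5.
Finally multiplying by (2 + y + y^2 + y^3 + y^4), the product of all factors after the first has coefficients 2,-7,5,1,1,0 for degrees 0…5.
[y^5] = 1·0 + 1·1 + 1·1 + 1·5 = 7.

7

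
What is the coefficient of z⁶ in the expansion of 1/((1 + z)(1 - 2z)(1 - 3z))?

1555

The denominator gives the recurrence a_n = 4a_(n−1) − a_(n−2) − 6a_(n−3) for n ≥ 3; the numerator fixes a_0 = 1, a_1 = 4, a_2 = 15.
Iterating: 1, 4, 15, 50, 161, 504, 1555, so a_6 = 1555.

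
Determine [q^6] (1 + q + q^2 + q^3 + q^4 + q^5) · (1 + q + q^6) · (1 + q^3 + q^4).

(1 + q + q^2 + q^3 + q^4 + q^5) has coefficients 1,1,1,1,1,1 for degrees 0…5.
(1 + q + q^6) has coefficients 1,1,0,0,0,0,1 for degrees 0…6.
Finally multiplying by (1 + q^3 + q^4), the product of all factors after the first has coefficients 1,1,0,1,2,1,1 for degrees 0…6.
[q^6] = 1·1 + 1·1 + 1·2 + 1·1 + 1·0 + 1·1 = 6.

6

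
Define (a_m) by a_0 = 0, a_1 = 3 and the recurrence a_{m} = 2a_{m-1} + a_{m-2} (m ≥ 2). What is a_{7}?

507

The ordinary generating function has denominator 1 - 2y - y^2.
Iterating the recurrence: a_0,…,a_{7} = 0, 3, 6, 15, 36, 87, 210, 507.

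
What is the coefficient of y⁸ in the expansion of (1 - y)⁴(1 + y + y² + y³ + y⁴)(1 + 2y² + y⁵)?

(1 - y)⁴ has coefficients 1,-4,6,-4,1 for degrees 0…4.
(1 + y + y² + y³ + y⁴) has coefficients 1,1,1,1,1,0,0,0,0 for degrees 0…8.
Finally multiplying by (1 + 2y² + y⁵), the product of all factors after the first has coefficients 1,1,3,3,3,3,3,1,1 for degrees 0…8.
[y⁸] = 1·1 − 4·1 + 6·3 − 4·3 + 1·3 = 6.

6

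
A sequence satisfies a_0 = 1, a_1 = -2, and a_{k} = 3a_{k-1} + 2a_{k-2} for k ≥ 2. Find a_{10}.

-114568

The ordinary generating function has denominator 1 - 3q - 2q^2.
Iterating the recurrence: a_0,…,a_{10} = 1, -2, -4, -16, -56, -200, -712, -2536, -9032, -32168, -114568.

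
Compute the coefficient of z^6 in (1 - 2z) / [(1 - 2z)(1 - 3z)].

Partial fractions give a closed form: a_n = (1)·3^n.
At n = 6: a_6 = 729.

729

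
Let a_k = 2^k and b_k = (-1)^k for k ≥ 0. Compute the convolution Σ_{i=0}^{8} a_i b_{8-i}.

171

This is [x^8] in the product of the two ordinary generating functions.
Σ = 1·1 + 2·(-1) + 4·1 + 8·(-1) + 16·1 + 32·(-1) + 64·1 + 128·(-1) + 256·1 = 171.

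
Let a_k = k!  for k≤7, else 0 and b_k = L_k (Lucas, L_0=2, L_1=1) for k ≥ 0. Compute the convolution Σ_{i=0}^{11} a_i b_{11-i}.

46812

This is [x^11] in the product of the two ordinary generating functions.
Σ = 1·199 + 1·123 + 2·76 + 6·47 + 24·29 + 120·18 + 720·11 + 5040·7 + 0·4 + 0·3 + 0·1 + 0·2 = 46812.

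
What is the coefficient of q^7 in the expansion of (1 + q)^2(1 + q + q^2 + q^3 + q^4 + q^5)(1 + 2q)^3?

(1 + q)^2 has coefficients 1,2,1 for degrees 0…2.
(1 + q + q^2 + q^3 + q^4 + q^5) has coefficients 1,1,1,1,1,1,0,0 for degrees 0…7.
Finally multiplying by (1 + 2q)^3, the product of all factors after the first has coefficients 1,7,19,27,27,27,26,20 for degrees 0…7.
[q^7] = 1·20 + 2·26 + 1·27 = 99.

99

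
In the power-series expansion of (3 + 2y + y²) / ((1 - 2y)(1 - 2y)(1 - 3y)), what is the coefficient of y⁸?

197730

The denominator gives the recurrence a_n = 7a_(n−1) − 16a_(n−2) + 12a_(n−3) for n ≥ 3; the numerator fixes a_0 = 3, a_1 = 23, a_2 = 114.
Iterating: 3, 23, 114, 466, 1714, 5910, 19538, 62774, 197730, so a_8 = 197730.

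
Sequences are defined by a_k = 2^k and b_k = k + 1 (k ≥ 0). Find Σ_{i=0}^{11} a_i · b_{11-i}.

8178

The convolution is the x^11 coefficient of A(x)B(x).
Σ = 1·12 + 2·11 + 4·10 + 8·9 + 16·8 + 32·7 + 64·6 + 128·5 + 256·4 + 512·3 + 1024·2 + 2048·1 = 8178.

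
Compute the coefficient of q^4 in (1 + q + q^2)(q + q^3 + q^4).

2

(1 + q + q^2) has coefficients 1,1,1 for degrees 0…2.
(q + q^3 + q^4) has coefficients 0,1,0,1,1 for degrees 0…4.
[q^4] = 1·1 + 1·1 + 1·0 = 2.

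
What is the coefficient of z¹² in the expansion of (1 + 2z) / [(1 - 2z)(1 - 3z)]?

Partial fractions give a closed form: a_n = (-4)·2^n + (5)·3^n.
At n = 12: a_12 = 2640821.

2640821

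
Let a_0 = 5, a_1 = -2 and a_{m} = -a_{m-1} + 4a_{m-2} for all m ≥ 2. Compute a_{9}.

The ordinary generating function has denominator 1 + t - 4t^2.
Iterating the recurrence: a_0,…,a_{9} = 5, -2, 22, -30, 118, -238, 710, -1662, 4502, -11150.

-11150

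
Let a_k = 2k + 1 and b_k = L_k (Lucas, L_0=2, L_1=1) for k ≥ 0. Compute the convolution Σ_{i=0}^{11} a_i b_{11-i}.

Write out a_i and b_{11-i} for i = 0,…,11 and sum the products.
Σ = 1·199 + 3·123 + 5·76 + 7·47 + 9·29 + 11·18 + 13·11 + 15·7 + 17·4 + 19·3 + 21·1 + 23·2 = 2176.

2176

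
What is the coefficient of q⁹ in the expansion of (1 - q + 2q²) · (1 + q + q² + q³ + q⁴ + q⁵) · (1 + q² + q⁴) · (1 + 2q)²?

(1 - q + 2q²) has coefficients 1,-1,2 for degrees 0…2.
(1 + q + q² + q³ + q⁴ + q⁵) has coefficients 1,1,1,1,1,1,0,0,0,0 for degrees 0…9.
Multiplying by (1 + q² + q⁴) gives running coefficients 1,1,2,2,3,3,2,2,1,1 for degrees 0…9.
Finally multiplying by (1 + 2q)², the product of all factors after the first has coefficients 1,5,10,14,19,23,26,22,17,13 for degrees 0…9.
[q⁹] = 1·13 − 1·17 + 2·22 = 40.

40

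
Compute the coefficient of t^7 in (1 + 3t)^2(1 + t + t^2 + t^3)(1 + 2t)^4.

952

(1 + 3t)^2 has coefficients 1,6,9 for degrees 0…2.
(1 + t + t^2 + t^3) has coefficients 1,1,1,1,0,0,0,0 for degrees 0…7.
Finally multiplying by (1 + 2t)^4, the product of all factors after the first has coefficients 1,9,33,65,80,72,48,16 for degrees 0…7.
[t^7] = 1·16 + 6·48 + 9·72 = 952.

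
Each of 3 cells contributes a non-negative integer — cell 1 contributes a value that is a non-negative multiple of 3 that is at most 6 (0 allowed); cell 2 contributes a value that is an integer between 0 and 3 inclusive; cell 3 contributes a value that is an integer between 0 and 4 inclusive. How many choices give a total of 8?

The generating function for the choices is (1 + z³ + z⁶)·(1 + z + z² + z³)·(1 + z + z² + z³ + z⁴); the count is [z⁸].
(1 + z³ + z⁶) has coefficients 1,0,0,1,0,0,1 for degrees 0…6.
(1 + z + z² + z³) has coefficients 1,1,1,1,0,0,0,0,0 for degrees 0…8.
Finally multiplying by (1 + z + z² + z³ + z⁴), the product of all factors after the first has coefficients 1,2,3,4,4,3,2,1,0 for degrees 0…8.
[z⁸] = 1·0 + 1·3 + 1·3 = 6.

6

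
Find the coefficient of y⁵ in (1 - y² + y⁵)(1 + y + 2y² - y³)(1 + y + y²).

-2

(1 - y² + y⁵) has coefficients 1,0,-1,0,0,1 for degrees 0…5.
(1 + y + 2y² - y³) has coefficients 1,1,2,-1,0,0 for degrees 0…5.
Finally multiplying by (1 + y + y²), the product of all factors after the first has coefficients 1,2,4,2,1,-1 for degrees 0…5.
[y⁵] = 1·(-1) − 1·2 + 1·1 = -2.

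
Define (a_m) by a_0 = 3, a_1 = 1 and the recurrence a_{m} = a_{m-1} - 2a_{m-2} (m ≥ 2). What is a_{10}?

The ordinary generating function has denominator 1 - x + 2x^2.
Iterating the recurrence: a_0,…,a_{10} = 3, 1, -5, -7, 3, 17, 11, -23, -45, 1, 91.

91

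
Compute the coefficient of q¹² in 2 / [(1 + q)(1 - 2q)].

5462

Partial fractions give a closed form: a_n = (2/3)·(-1)^n + (4/3)·2^n.
At n = 12: a_12 = 5462.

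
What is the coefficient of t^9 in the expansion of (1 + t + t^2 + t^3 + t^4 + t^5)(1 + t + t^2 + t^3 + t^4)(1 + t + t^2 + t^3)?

(1 + t + t^2 + t^3 + t^4 + t^5) has coefficients 1,1,1,1,1,1 for degrees 0…5.
(1 + t + t^2 + t^3 + t^4) has coefficients 1,1,1,1,1,0,0,0,0,0 for degrees 0…9.
Finally multiplying by (1 + t + t^2 + t^3), the product of all factors after the first has coefficients 1,2,3,4,4,3,2,1,0,0 for degrees 0…9.
[t^9] = 1·0 + 1·0 + 1·1 + 1·2 + 1·3 + 1·4 = 10.

10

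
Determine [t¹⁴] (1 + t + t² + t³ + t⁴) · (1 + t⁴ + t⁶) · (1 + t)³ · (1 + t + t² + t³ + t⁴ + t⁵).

40

(1 + t + t² + t³ + t⁴) has coefficients 1,1,1,1,1 for degrees 0…4.
(1 + t⁴ + t⁶) has coefficients 1,0,0,0,1,0,1,0,0,0,0,0,0,0,0 for degrees 0…14.
Multiplying by (1 + t)³ gives running coefficients 1,3,3,1,1,3,4,4,3,1,0,0,0,0,0 for degrees 0…14.
Finally multiplying by (1 + t + t² + t³ + t⁴ + t⁵), the product of all factors after the first has coefficients 1,4,7,8,9,12,15,16,16,16,15,12,8,4,1 for degrees 0…14.
[t¹⁴] = 1·1 + 1·4 + 1·8 + 1·12 + 1·15 = 40.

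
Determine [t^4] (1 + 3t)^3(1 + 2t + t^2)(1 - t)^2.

(1 + 3t)^3 has coefficients 1,9,27,27 for degrees 0…3.
(1 + 2t + t^2) has coefficients 1,2,1,0,0 for degrees 0…4.
Finally multiplying by (1 - t)^2, the product of all factors after the first has coefficients 1,0,-2,0,1 for degrees 0…4.
[t^4] = 1·1 + 9·0 + 27·(-2) + 27·0 = -53.

-53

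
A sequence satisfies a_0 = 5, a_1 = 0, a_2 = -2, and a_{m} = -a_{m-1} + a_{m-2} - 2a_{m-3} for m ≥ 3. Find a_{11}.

The ordinary generating function has denominator 1 + q - q^2 + 2q^3.
Iterating the recurrence: a_0,…,a_{11} = 5, 0, -2, -8, 6, -10, 32, -54, 106, -224, 438, -874.

-874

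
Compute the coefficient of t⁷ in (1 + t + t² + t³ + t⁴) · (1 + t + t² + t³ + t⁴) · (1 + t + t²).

9

(1 + t + t² + t³ + t⁴) has coefficients 1,1,1,1,1 for degrees 0…4.
(1 + t + t² + t³ + t⁴) has coefficients 1,1,1,1,1,0,0,0 for degrees 0…7.
Finally multiplying by (1 + t + t²), the product of all factors after the first has coefficients 1,2,3,3,3,2,1,0 for degrees 0…7.
[t⁷] = 1·0 + 1·1 + 1·2 + 1·3 + 1·3 = 9.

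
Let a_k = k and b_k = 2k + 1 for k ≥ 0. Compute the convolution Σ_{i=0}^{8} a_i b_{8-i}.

This is [x^8] in the product of the two ordinary generating functions.
Σ = 0·17 + 1·15 + 2·13 + 3·11 + 4·9 + 5·7 + 6·5 + 7·3 + 8·1 = 204.

204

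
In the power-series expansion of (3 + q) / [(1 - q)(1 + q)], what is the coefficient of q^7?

1

Partial fractions give a closed form: a_n = (2)·1^n + (1)·(-1)^n.
At n = 7: a_7 = 1.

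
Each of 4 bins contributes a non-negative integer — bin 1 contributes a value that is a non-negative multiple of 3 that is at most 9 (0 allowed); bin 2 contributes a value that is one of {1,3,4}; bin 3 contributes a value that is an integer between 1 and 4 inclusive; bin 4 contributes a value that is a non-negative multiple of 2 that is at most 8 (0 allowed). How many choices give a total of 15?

18

The generating function for the choices is (1 + t³ + t⁶ + t⁹)·(t + t³ + t⁴)·(t + t² + t³ + t⁴)·(1 + t² + t⁴ + t⁶ + t⁸); the count is [t¹⁵].
(1 + t³ + t⁶ + t⁹) has coefficients 1,0,0,1,0,0,1,0,0,1 for degrees 0…9.
(t + t³ + t⁴) has coefficients 0,1,0,1,1,0,0,0,0,0,0,0,0,0,0,0 for degrees 0…15.
Multiplying by (t + t² + t³ + t⁴) gives running coefficients 0,0,1,1,2,3,2,2,1,0,0,0,0,0,0,0 for degrees 0…15.
Finally multiplying by (1 + t² + t⁴ + t⁶ + t⁸), the product of all factors after the first has coefficients 0,0,1,1,3,4,5,6,6,6,6,6,5,5,3,2 for degrees 0…15.
[t¹⁵] = 1·2 + 1·5 + 1·6 + 1·5 = 18.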